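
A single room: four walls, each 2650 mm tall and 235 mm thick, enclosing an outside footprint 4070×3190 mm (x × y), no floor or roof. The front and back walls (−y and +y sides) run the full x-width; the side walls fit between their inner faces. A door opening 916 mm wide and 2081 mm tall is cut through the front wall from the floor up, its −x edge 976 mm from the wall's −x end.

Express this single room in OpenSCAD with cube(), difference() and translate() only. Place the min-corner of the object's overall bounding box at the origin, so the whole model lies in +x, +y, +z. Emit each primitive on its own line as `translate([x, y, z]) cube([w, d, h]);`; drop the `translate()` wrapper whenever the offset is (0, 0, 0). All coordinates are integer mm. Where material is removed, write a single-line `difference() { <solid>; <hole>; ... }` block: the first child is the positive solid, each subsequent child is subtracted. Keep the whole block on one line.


difference() { cube([4070, 235, 2650]); translate([976, 0, 0]) cube([916, 235, 2081]); }
translate([0, 2955, 0]) cube([4070, 235, 2650]);
translate([0, 235, 0]) cube([235, 2720, 2650]);
translate([3835, 235, 0]) cube([235, 2720, 2650]);


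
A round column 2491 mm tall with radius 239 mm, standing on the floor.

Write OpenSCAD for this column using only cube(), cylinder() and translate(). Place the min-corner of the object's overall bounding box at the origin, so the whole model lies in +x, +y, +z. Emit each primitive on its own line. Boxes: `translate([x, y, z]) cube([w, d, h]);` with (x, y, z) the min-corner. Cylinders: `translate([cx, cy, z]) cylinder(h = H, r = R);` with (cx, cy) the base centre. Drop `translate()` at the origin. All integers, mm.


translate([239, 239, 0]) cylinder(h = 2491, r = 239);


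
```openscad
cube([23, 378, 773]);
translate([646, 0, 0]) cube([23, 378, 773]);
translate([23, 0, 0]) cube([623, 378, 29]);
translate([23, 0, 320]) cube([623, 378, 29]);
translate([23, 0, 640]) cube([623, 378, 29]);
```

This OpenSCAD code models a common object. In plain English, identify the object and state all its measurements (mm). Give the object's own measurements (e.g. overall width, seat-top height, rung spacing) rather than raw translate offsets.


An open bookshelf. Two side panels, each 23 mm thick, 378 mm deep and 773 mm tall, stand 669 mm apart (outside-to-outside). Between them sit 3 shelves, each 29 mm thick and 378 mm deep, spanning the full gap between the sides. The bottom shelf rests on the floor (its underside at z = 0) and the clear gap between one shelf's top and the next shelf's underside is 291 mm.


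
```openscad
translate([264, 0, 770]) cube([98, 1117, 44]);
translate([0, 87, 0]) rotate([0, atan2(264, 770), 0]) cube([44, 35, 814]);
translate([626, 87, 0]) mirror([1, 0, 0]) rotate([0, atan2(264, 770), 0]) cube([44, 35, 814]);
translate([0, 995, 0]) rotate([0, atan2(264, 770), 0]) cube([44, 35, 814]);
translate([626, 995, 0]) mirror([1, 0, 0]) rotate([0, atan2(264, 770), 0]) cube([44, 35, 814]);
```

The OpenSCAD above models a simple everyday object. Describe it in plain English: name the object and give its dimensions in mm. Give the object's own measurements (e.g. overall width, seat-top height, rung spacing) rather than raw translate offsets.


A sawhorse. A 98×1117×44 mm beam (x, y, z) sits on two A-frame leg pairs. Each pair is two raked legs of 44×35 mm section (35 mm along y) splaying symmetrically in x. Each leg rises 770 mm vertically over 264 mm of horizontal reach and is 814 mm long along its own axis. Every leg's outer bottom edge rests on the floor and its outer top edge meets a bottom edge of the beam — the left legs (tilting toward +x) meet the beam's −x bottom edge, the right legs (their mirror images, tilting toward −x) meet its +x bottom edge — so the leg tops tuck under the beam, the beam's underside is 770 mm above the floor, and the feet are 626 mm apart outside-to-outside with the beam centred between them. The two leg pairs are set in 87 mm from either end of the beam.


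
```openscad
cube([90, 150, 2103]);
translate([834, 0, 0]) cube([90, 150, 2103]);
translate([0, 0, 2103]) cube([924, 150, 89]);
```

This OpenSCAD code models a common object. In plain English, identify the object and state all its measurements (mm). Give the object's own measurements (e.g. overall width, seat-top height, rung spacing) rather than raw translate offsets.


A door frame. The clear opening is 744 mm wide and 2103 mm high. Two 90 mm wide jambs, 150 mm deep, stand either side of the opening from the floor to the top of the opening. A 89 mm thick head sits across the top of both jambs, spanning the full outside width of the frame.


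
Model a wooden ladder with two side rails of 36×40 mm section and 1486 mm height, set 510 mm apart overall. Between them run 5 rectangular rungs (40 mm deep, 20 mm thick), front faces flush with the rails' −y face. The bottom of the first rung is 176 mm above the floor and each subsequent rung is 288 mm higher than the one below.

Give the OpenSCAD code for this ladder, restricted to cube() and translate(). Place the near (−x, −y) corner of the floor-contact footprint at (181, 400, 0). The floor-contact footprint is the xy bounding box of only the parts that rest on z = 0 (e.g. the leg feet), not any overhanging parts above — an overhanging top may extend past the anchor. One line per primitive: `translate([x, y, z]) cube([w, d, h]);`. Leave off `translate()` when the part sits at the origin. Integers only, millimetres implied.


translate([181, 400, 0]) cube([36, 40, 1486]);
translate([655, 400, 0]) cube([36, 40, 1486]);
translate([217, 400, 176]) cube([438, 40, 20]);
translate([217, 400, 464]) cube([438, 40, 20]);
translate([217, 400, 752]) cube([438, 40, 20]);
translate([217, 400, 1040]) cube([438, 40, 20]);
translate([217, 400, 1328]) cube([438, 40, 20]);


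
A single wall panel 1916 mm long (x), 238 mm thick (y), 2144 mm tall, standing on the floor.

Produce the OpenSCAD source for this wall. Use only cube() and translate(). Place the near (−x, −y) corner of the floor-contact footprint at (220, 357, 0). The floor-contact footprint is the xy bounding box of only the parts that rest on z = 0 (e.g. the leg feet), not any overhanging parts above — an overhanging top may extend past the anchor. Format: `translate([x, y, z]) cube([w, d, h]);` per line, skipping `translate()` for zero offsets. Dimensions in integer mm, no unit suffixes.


translate([220, 357, 0]) cube([1916, 238, 2144]);


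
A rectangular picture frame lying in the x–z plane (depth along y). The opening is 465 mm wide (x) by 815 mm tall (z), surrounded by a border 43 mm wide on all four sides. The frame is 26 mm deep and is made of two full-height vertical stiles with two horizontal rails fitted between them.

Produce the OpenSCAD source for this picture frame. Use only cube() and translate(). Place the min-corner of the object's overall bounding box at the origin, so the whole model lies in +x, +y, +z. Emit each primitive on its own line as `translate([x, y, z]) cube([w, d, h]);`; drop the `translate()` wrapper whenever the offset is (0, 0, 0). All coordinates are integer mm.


cube([43, 26, 901]);
translate([508, 0, 0]) cube([43, 26, 901]);
translate([43, 0, 0]) cube([465, 26, 43]);
translate([43, 0, 858]) cube([465, 26, 43]);


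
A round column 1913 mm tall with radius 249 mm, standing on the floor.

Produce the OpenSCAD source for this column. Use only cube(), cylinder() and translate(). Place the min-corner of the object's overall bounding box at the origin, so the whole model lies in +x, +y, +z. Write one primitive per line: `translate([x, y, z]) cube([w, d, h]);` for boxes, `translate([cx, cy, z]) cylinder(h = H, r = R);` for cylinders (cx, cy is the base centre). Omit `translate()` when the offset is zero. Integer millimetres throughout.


translate([249, 249, 0]) cylinder(h = 1913, r = 249);


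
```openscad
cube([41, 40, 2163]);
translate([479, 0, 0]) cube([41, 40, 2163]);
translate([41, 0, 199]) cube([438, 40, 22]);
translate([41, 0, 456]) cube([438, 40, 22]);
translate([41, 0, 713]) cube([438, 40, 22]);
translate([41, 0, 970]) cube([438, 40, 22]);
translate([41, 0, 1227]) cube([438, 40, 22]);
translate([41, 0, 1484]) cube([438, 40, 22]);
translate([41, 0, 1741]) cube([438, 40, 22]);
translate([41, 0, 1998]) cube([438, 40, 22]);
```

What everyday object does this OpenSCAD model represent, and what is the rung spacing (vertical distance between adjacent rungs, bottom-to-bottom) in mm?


A ladder. The rung spacing is 257 mm.

Two tall 41×40 posts with 8 short bars between them — a ladder. Adjacent rungs sit at z = 199 and z = 456, so the spacing is 456 − 199 = 257 mm.


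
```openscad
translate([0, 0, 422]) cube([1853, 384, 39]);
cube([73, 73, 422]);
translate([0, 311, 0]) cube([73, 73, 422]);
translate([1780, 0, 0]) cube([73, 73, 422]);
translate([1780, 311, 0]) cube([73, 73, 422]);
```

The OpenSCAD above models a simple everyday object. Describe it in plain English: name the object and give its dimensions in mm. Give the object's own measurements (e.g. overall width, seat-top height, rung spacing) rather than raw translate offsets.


A long wooden bench with a 1853 mm (x) × 384 mm (y) seat, 39 mm thick, its top surface 461 mm above the floor. Four 73 mm square legs at the seat corners, flush with the edges, run from z = 0 to the seat underside.


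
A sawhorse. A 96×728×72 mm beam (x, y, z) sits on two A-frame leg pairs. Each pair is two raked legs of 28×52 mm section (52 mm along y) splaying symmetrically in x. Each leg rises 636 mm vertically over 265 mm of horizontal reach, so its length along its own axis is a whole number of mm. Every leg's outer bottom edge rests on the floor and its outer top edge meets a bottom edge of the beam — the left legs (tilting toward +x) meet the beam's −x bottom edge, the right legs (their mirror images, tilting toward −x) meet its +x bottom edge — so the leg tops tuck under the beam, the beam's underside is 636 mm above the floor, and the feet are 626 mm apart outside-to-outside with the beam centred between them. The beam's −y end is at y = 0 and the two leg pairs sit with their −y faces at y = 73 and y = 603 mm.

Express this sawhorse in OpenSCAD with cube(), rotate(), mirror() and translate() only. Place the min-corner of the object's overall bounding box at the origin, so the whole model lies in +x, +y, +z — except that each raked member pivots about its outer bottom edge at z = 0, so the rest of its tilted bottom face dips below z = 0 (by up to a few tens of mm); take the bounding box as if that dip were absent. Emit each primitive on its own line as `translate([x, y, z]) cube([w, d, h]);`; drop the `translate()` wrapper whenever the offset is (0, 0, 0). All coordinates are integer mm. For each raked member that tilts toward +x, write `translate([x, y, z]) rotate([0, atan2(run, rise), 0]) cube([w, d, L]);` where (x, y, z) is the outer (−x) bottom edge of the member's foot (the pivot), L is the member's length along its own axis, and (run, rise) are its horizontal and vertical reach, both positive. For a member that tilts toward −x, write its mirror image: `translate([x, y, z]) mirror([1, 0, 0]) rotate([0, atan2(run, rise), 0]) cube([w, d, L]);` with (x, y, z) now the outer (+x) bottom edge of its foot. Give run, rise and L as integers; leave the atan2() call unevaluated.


translate([265, 0, 636]) cube([96, 728, 72]);
translate([0, 73, 0]) rotate([0, atan2(265, 636), 0]) cube([28, 52, 689]);
translate([626, 73, 0]) mirror([1, 0, 0]) rotate([0, atan2(265, 636), 0]) cube([28, 52, 689]);
translate([0, 603, 0]) rotate([0, atan2(265, 636), 0]) cube([28, 52, 689]);
translate([626, 603, 0]) mirror([1, 0, 0]) rotate([0, atan2(265, 636), 0]) cube([28, 52, 689]);


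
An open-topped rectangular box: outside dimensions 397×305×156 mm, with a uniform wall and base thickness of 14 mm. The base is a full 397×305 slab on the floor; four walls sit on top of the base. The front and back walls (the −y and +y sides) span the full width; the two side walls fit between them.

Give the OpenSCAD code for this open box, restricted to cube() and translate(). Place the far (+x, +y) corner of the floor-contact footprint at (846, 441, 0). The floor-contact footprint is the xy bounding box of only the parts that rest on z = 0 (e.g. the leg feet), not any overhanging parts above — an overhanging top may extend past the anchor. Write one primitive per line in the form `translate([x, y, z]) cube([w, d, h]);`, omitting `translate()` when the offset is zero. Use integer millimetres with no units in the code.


translate([449, 136, 0]) cube([397, 305, 14]);
translate([449, 136, 14]) cube([397, 14, 142]);
translate([449, 427, 14]) cube([397, 14, 142]);
translate([449, 150, 14]) cube([14, 277, 142]);
translate([832, 150, 14]) cube([14, 277, 142]);


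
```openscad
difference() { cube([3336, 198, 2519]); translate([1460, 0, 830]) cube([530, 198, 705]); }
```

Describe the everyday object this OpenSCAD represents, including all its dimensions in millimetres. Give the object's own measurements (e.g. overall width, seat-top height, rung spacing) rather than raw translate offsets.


A wall 3336 mm long (x), 198 mm thick (y), 2519 mm tall, with a rectangular window opening cut through it. The opening is 530 mm wide and 705 mm tall; its sill is at z = 830 mm and its near (−x) edge is 1460 mm from the wall's −x end. The opening passes through the full wall thickness.


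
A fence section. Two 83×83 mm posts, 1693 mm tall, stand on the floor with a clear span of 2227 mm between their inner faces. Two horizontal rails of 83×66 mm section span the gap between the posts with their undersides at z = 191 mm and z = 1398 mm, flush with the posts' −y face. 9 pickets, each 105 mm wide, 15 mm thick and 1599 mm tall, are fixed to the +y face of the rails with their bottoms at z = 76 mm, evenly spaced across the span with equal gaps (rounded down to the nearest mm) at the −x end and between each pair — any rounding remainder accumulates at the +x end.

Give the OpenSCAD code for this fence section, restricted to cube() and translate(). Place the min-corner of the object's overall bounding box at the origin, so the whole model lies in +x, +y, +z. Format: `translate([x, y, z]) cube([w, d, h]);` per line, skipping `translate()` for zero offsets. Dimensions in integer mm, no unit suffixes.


cube([83, 83, 1693]);
translate([2310, 0, 0]) cube([83, 83, 1693]);
translate([83, 0, 191]) cube([2227, 83, 66]);
translate([83, 0, 1398]) cube([2227, 83, 66]);
translate([211, 83, 76]) cube([105, 15, 1599]);
translate([444, 83, 76]) cube([105, 15, 1599]);
translate([677, 83, 76]) cube([105, 15, 1599]);
translate([910, 83, 76]) cube([105, 15, 1599]);
translate([1143, 83, 76]) cube([105, 15, 1599]);
translate([1376, 83, 76]) cube([105, 15, 1599]);
translate([1609, 83, 76]) cube([105, 15, 1599]);
translate([1842, 83, 76]) cube([105, 15, 1599]);
translate([2075, 83, 76]) cube([105, 15, 1599]);


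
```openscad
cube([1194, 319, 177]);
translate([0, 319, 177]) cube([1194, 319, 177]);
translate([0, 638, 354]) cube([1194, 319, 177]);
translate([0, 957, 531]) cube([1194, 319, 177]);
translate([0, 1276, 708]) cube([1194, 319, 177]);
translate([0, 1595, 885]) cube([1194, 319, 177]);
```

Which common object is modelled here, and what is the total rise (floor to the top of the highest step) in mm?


A staircase. The total rise is 1062 mm.

6 identical blocks, each offset up and back from the previous — a staircase. Each step is 177 mm tall and there are 6 of them, so the total rise is 6 × 177 = 1062 mm.


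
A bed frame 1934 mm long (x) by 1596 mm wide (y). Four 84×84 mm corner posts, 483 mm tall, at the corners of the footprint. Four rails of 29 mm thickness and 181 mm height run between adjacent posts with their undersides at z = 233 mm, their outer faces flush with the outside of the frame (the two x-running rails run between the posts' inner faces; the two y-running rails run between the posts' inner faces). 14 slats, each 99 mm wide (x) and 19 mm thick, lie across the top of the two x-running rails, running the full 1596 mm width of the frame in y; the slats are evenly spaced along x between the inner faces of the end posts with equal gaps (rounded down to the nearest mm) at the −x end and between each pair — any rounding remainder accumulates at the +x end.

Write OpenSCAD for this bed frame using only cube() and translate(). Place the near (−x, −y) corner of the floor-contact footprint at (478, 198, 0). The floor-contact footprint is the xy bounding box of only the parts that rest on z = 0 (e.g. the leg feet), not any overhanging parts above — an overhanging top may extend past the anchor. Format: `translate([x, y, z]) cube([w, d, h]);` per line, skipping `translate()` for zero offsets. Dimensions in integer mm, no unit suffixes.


translate([478, 198, 0]) cube([84, 84, 483]);
translate([478, 1710, 0]) cube([84, 84, 483]);
translate([2328, 198, 0]) cube([84, 84, 483]);
translate([2328, 1710, 0]) cube([84, 84, 483]);
translate([562, 198, 233]) cube([1766, 29, 181]);
translate([562, 1765, 233]) cube([1766, 29, 181]);
translate([478, 282, 233]) cube([29, 1428, 181]);
translate([2383, 282, 233]) cube([29, 1428, 181]);
translate([587, 198, 414]) cube([99, 1596, 19]);
translate([711, 198, 414]) cube([99, 1596, 19]);
translate([835, 198, 414]) cube([99, 1596, 19]);
translate([959, 198, 414]) cube([99, 1596, 19]);
translate([1083, 198, 414]) cube([99, 1596, 19]);
translate([1207, 198, 414]) cube([99, 1596, 19]);
translate([1331, 198, 414]) cube([99, 1596, 19]);
translate([1455, 198, 414]) cube([99, 1596, 19]);
translate([1579, 198, 414]) cube([99, 1596, 19]);
translate([1703, 198, 414]) cube([99, 1596, 19]);
translate([1827, 198, 414]) cube([99, 1596, 19]);
translate([1951, 198, 414]) cube([99, 1596, 19]);
translate([2075, 198, 414]) cube([99, 1596, 19]);
translate([2199, 198, 414]) cube([99, 1596, 19]);


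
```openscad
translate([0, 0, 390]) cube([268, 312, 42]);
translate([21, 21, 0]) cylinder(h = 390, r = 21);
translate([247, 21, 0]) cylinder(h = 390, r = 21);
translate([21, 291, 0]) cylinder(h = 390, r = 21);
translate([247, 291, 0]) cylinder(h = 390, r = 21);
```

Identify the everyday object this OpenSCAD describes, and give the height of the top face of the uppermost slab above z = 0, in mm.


A stool. The seat height is 432 mm.

A 268×312×42 slab at z = 390 on four corner cylinders — a stool. The seat top is 390 + 42 = 432 mm.


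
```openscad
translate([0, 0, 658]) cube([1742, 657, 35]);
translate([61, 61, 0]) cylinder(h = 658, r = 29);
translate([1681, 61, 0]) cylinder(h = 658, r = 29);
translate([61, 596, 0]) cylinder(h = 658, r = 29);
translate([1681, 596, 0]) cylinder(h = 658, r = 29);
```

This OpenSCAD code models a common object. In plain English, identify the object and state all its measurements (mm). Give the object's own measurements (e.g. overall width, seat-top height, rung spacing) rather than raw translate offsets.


A rectangular dining table. The top is 1742×657×35 mm with its upper surface at z = 693 mm. It stands on four round legs of 58 mm diameter, each leg's bounding box inset 32 mm from the nearest pair of top edges, running from the floor to the underside of the top.


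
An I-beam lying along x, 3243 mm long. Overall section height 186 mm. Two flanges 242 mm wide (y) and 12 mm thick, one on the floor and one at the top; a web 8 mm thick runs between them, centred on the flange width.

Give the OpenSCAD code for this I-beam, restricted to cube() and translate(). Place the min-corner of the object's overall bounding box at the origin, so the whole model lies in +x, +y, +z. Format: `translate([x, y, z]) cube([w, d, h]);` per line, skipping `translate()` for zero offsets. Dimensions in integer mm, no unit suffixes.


cube([3243, 242, 12]);
translate([0, 117, 12]) cube([3243, 8, 162]);
translate([0, 0, 174]) cube([3243, 242, 12]);


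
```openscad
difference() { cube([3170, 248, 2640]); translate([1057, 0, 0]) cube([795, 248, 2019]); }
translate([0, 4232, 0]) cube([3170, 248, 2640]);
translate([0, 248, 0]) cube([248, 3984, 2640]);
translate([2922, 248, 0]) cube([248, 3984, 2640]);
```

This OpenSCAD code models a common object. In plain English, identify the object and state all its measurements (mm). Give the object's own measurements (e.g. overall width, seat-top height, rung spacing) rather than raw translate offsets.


A single room: four walls, each 2640 mm tall and 248 mm thick, enclosing an outside footprint 3170×4480 mm (x × y), no floor or roof. The front and back walls (−y and +y sides) run the full x-width; the side walls fit between their inner faces. A door opening 795 mm wide and 2019 mm tall is cut through the front wall from the floor up, its −x edge 1057 mm from the wall's −x end.


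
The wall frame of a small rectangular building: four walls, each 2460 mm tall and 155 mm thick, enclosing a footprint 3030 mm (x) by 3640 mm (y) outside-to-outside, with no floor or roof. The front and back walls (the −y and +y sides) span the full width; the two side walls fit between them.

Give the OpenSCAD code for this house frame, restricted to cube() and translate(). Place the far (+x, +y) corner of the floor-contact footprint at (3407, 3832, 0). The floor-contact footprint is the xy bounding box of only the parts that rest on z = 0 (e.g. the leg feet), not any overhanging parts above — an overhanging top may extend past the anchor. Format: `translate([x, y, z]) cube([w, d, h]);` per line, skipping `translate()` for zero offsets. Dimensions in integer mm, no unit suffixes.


translate([377, 192, 0]) cube([3030, 155, 2460]);
translate([377, 3677, 0]) cube([3030, 155, 2460]);
translate([377, 347, 0]) cube([155, 3330, 2460]);
translate([3252, 347, 0]) cube([155, 3330, 2460]);


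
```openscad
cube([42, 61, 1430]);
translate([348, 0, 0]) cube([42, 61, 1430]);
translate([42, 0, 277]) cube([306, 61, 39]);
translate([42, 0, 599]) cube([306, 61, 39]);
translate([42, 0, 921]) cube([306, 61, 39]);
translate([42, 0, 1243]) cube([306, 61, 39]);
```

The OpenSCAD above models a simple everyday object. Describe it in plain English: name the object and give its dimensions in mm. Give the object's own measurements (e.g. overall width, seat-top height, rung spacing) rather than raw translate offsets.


A straight ladder. Two 42×61 mm vertical rails, 1430 mm tall, stand 390 mm apart (outside-to-outside) with their front faces coplanar on the −y side. 4 rungs, each 61 mm deep and 39 mm tall, span between the inner faces of the rails, front faces flush with the rails. The lowest rung's underside is at z = 277 mm and rungs are spaced 322 mm apart (underside to underside).


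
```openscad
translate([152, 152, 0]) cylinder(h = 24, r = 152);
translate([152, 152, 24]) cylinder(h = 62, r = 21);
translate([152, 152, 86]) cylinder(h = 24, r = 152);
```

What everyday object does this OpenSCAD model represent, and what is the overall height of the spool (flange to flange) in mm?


A spool. The overall height is 110 mm.

Three coaxial cylinders, large–small–large — a spool. Two 24 mm flanges and a 62 mm core give 24 + 62 + 24 = 110 mm.


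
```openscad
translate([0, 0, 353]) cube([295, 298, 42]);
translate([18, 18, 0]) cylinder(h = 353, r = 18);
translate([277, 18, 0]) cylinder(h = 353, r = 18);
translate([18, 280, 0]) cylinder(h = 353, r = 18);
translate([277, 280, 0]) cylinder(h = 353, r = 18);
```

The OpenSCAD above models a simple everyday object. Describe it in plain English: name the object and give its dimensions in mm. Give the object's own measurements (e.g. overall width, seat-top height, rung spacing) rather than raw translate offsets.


A four-legged stool. The seat is a 295×298×42 mm slab whose top surface is at z = 395 mm; four round legs, each 36 mm in diameter, run from the floor (z = 0) to the underside of the seat, each leg's axis is inset half a diameter from the nearest pair of seat edges (so the leg's bounding box is flush with the corner).


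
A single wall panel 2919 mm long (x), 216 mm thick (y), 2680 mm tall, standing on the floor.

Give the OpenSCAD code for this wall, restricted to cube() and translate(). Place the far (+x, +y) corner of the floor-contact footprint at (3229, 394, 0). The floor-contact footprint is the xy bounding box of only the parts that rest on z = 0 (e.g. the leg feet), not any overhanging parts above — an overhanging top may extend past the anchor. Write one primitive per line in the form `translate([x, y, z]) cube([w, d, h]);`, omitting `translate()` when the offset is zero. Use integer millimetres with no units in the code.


translate([310, 178, 0]) cube([2919, 216, 2680]);


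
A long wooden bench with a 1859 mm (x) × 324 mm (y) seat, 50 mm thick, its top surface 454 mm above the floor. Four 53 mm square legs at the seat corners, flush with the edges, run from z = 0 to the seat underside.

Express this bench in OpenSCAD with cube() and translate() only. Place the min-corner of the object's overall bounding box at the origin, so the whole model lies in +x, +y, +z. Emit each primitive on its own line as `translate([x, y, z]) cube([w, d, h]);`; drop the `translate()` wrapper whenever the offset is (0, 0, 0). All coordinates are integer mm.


translate([0, 0, 404]) cube([1859, 324, 50]);
cube([53, 53, 404]);
translate([0, 271, 0]) cube([53, 53, 404]);
translate([1806, 0, 0]) cube([53, 53, 404]);
translate([1806, 271, 0]) cube([53, 53, 404]);


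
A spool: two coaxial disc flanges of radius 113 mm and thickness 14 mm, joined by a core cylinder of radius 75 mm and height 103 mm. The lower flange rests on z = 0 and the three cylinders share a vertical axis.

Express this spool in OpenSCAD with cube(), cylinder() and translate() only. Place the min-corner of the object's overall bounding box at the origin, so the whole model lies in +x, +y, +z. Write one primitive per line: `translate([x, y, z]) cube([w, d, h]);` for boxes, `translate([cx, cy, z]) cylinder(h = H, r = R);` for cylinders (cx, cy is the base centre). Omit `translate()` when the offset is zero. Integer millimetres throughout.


translate([113, 113, 0]) cylinder(h = 14, r = 113);
translate([113, 113, 14]) cylinder(h = 103, r = 75);
translate([113, 113, 117]) cylinder(h = 14, r = 113);


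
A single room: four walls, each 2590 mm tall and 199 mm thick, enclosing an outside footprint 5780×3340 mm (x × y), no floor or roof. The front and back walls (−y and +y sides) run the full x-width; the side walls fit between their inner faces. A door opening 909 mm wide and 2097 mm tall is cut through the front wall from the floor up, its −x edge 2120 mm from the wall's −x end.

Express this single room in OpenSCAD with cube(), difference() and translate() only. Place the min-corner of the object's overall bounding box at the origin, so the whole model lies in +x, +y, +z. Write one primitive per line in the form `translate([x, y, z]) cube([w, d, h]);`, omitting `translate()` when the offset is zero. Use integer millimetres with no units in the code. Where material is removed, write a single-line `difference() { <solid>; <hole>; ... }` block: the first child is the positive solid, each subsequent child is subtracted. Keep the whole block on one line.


difference() { cube([5780, 199, 2590]); translate([2120, 0, 0]) cube([909, 199, 2097]); }
translate([0, 3141, 0]) cube([5780, 199, 2590]);
translate([0, 199, 0]) cube([199, 2942, 2590]);
translate([5581, 199, 0]) cube([199, 2942, 2590]);


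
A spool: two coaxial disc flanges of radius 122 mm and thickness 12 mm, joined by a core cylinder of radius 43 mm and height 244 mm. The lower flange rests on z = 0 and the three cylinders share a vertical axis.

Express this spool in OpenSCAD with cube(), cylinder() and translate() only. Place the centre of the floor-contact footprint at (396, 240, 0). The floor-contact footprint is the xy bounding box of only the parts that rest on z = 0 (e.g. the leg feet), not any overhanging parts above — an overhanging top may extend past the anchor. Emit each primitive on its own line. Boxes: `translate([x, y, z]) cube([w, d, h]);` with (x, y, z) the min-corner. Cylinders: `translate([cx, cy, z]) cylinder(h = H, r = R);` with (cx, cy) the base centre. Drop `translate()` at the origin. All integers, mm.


translate([396, 240, 0]) cylinder(h = 12, r = 122);
translate([396, 240, 12]) cylinder(h = 244, r = 43);
translate([396, 240, 256]) cylinder(h = 12, r = 122);


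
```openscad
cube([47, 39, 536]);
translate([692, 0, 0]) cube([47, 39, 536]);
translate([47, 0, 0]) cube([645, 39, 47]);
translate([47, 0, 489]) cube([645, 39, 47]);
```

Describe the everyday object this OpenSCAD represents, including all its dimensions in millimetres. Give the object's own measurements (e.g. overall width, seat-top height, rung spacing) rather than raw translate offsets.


A rectangular picture frame lying in the x–z plane (depth along y). The opening is 645 mm wide (x) by 442 mm tall (z), surrounded by a border 47 mm wide on all four sides. The frame is 39 mm deep and is made of two full-height vertical stiles with two horizontal rails fitted between them.


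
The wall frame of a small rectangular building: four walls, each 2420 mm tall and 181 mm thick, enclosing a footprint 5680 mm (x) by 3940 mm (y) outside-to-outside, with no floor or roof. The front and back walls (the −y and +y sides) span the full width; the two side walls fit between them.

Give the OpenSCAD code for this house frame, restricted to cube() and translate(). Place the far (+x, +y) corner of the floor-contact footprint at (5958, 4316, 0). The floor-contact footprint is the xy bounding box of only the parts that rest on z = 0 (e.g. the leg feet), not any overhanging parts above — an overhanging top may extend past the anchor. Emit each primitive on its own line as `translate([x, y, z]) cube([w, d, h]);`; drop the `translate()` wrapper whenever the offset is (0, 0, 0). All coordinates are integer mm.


translate([278, 376, 0]) cube([5680, 181, 2420]);
translate([278, 4135, 0]) cube([5680, 181, 2420]);
translate([278, 557, 0]) cube([181, 3578, 2420]);
translate([5777, 557, 0]) cube([181, 3578, 2420]);


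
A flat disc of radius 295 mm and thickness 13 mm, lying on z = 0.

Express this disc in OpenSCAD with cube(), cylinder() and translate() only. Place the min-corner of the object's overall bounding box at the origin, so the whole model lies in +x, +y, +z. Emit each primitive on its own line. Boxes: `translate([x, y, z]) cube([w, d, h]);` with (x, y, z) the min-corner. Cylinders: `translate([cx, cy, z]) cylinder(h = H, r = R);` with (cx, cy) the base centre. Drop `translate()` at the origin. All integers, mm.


translate([295, 295, 0]) cylinder(h = 13, r = 295);


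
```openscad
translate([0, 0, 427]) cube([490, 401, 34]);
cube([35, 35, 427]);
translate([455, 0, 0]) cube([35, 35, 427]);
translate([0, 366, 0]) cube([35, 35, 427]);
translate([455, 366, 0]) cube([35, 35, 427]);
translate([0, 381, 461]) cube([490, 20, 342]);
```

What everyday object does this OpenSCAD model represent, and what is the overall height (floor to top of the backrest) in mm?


A chair. The overall height is 803 mm.

A slab on four corner posts with a tall panel at the back — a chair. The seat slab sits at z = 427 with thickness 34, and the 342 mm backrest starts at the seat top, so the overall height is 427 + 34 + 342 = 803 mm.


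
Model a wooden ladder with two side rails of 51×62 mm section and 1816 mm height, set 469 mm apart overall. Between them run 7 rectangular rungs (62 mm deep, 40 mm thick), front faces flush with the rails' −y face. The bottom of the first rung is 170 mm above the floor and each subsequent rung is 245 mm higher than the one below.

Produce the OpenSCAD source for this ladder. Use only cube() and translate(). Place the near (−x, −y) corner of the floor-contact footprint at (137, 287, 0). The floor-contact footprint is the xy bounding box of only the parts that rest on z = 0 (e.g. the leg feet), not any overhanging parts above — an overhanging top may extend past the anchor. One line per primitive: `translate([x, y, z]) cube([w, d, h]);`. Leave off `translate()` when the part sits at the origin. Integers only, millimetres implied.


translate([137, 287, 0]) cube([51, 62, 1816]);
translate([555, 287, 0]) cube([51, 62, 1816]);
translate([188, 287, 170]) cube([367, 62, 40]);
translate([188, 287, 415]) cube([367, 62, 40]);
translate([188, 287, 660]) cube([367, 62, 40]);
translate([188, 287, 905]) cube([367, 62, 40]);
translate([188, 287, 1150]) cube([367, 62, 40]);
translate([188, 287, 1395]) cube([367, 62, 40]);
translate([188, 287, 1640]) cube([367, 62, 40]);


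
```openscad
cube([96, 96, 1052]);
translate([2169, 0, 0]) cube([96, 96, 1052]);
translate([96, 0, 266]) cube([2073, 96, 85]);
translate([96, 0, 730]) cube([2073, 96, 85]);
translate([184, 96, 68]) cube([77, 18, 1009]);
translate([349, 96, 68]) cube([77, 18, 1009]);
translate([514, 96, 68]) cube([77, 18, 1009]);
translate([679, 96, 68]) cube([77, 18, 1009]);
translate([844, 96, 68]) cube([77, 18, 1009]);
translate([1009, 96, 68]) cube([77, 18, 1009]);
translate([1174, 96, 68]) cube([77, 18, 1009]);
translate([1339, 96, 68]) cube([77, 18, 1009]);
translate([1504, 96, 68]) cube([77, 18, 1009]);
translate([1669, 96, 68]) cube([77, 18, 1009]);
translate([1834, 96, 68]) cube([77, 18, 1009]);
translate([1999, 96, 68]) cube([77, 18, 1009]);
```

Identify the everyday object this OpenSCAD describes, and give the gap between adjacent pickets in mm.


A fence section. The picket gap is 88 mm.

Two posts, two rails, 12 pickets — a fence section. Span 2073 mm holds 12 pickets of 77 mm with 13 equal gaps: ⌊(2073 − 12·77) / 13⌋ = 88 mm.


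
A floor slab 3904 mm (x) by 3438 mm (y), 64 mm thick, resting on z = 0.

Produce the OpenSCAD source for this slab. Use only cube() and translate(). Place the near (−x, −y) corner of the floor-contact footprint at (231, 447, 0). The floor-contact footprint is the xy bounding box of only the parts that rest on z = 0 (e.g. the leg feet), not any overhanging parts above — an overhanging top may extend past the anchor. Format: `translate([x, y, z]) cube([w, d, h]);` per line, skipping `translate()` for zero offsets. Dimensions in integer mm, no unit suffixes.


translate([231, 447, 0]) cube([3904, 3438, 64]);


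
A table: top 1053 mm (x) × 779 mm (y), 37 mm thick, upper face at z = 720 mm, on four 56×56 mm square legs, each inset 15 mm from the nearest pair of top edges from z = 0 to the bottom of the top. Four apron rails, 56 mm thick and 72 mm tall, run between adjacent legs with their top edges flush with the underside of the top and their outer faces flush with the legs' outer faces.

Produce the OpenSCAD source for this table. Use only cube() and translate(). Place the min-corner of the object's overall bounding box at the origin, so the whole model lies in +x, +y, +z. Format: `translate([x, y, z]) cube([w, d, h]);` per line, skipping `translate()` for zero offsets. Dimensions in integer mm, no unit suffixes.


translate([0, 0, 683]) cube([1053, 779, 37]);
translate([15, 15, 0]) cube([56, 56, 683]);
translate([982, 15, 0]) cube([56, 56, 683]);
translate([15, 708, 0]) cube([56, 56, 683]);
translate([982, 708, 0]) cube([56, 56, 683]);
translate([71, 15, 611]) cube([911, 56, 72]);
translate([71, 708, 611]) cube([911, 56, 72]);
translate([15, 71, 611]) cube([56, 637, 72]);
translate([982, 71, 611]) cube([56, 637, 72]);


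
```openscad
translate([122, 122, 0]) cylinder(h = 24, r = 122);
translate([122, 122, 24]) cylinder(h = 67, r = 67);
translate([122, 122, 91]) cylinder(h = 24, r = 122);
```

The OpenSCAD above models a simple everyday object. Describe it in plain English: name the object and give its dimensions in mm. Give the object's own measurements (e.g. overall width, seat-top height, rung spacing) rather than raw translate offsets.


A spool: two coaxial disc flanges of radius 122 mm and thickness 24 mm, joined by a core cylinder of radius 67 mm and height 67 mm. The lower flange rests on z = 0 and the three cylinders share a vertical axis.


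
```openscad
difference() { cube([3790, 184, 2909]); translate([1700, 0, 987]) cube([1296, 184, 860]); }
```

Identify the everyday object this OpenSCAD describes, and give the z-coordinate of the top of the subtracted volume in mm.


A wall with a window opening. The window head height is 1847 mm.

A wall with a rectangular opening subtracted — a window. Sill at z = 987, opening 860 mm tall, so the head is at 987 + 860 = 1847 mm.


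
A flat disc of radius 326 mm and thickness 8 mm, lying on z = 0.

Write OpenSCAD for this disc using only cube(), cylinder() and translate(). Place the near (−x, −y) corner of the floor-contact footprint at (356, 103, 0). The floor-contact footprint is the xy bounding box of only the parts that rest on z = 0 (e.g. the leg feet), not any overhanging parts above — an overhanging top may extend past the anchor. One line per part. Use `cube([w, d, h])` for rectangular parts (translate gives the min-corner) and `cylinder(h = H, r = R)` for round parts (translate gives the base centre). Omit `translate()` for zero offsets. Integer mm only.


translate([682, 429, 0]) cylinder(h = 8, r = 326);


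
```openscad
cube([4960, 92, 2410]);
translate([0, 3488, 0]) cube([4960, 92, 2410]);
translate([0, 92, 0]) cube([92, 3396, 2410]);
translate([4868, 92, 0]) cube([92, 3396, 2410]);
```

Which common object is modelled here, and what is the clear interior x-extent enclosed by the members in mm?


A house (or room) frame. The interior width is 4776 mm.

Four 2410 mm walls enclosing a rectangle with no floor or roof — a room or house frame. Outside width is 4960 mm and wall thickness is 92 mm, so the interior width is 4960 − 2 × 92 = 4776 mm.


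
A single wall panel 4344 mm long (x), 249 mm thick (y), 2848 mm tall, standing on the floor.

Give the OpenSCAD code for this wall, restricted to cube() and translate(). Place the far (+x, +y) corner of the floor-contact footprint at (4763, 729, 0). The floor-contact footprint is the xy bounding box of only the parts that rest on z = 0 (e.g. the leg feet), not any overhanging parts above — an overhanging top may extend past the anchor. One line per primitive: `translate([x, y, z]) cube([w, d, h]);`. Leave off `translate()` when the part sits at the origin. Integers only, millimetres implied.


translate([419, 480, 0]) cube([4344, 249, 2848]);


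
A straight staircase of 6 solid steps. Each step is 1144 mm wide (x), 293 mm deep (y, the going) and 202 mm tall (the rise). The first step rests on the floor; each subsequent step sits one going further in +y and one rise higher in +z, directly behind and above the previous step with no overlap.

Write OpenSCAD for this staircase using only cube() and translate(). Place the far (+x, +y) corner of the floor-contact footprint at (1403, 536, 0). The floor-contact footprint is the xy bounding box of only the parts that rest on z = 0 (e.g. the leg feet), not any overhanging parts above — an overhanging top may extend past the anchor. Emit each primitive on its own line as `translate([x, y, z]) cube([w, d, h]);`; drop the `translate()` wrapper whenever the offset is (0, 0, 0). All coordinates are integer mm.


translate([259, 243, 0]) cube([1144, 293, 202]);
translate([259, 536, 202]) cube([1144, 293, 202]);
translate([259, 829, 404]) cube([1144, 293, 202]);
translate([259, 1122, 606]) cube([1144, 293, 202]);
translate([259, 1415, 808]) cube([1144, 293, 202]);
translate([259, 1708, 1010]) cube([1144, 293, 202]);


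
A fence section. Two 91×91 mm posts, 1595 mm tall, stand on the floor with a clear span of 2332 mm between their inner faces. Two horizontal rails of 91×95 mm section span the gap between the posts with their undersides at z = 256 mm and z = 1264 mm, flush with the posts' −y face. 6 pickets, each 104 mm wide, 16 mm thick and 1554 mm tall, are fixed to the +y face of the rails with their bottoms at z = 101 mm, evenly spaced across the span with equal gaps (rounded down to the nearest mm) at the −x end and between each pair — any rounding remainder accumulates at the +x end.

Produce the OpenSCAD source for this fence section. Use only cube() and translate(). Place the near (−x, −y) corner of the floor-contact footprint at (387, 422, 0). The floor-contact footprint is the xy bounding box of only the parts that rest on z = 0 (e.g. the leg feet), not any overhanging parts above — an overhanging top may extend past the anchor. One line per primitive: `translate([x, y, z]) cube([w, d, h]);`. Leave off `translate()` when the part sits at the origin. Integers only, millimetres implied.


translate([387, 422, 0]) cube([91, 91, 1595]);
translate([2810, 422, 0]) cube([91, 91, 1595]);
translate([478, 422, 256]) cube([2332, 91, 95]);
translate([478, 422, 1264]) cube([2332, 91, 95]);
translate([722, 513, 101]) cube([104, 16, 1554]);
translate([1070, 513, 101]) cube([104, 16, 1554]);
translate([1418, 513, 101]) cube([104, 16, 1554]);
translate([1766, 513, 101]) cube([104, 16, 1554]);
translate([2114, 513, 101]) cube([104, 16, 1554]);
translate([2462, 513, 101]) cube([104, 16, 1554]);
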